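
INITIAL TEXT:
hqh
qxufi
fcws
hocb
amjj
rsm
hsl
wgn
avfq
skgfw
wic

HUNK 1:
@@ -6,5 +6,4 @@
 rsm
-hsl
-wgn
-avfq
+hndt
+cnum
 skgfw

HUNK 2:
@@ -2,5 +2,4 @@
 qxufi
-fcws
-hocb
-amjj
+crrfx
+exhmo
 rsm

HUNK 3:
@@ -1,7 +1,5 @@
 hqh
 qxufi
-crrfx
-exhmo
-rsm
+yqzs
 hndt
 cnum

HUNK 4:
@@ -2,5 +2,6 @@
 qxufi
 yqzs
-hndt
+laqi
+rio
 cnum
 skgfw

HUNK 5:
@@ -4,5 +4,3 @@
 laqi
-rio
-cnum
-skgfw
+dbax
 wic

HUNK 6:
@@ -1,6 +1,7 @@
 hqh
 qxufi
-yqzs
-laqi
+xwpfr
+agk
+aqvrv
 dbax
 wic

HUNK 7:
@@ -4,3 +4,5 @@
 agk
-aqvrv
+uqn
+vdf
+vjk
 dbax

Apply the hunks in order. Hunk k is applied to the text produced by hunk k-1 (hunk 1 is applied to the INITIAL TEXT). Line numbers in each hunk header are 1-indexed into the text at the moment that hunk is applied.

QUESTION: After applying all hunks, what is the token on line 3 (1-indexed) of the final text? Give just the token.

Answer: xwpfr

Derivation:
Hunk 1: at line 6 remove [hsl,wgn,avfq] add [hndt,cnum] -> 10 lines: hqh qxufi fcws hocb amjj rsm hndt cnum skgfw wic
Hunk 2: at line 2 remove [fcws,hocb,amjj] add [crrfx,exhmo] -> 9 lines: hqh qxufi crrfx exhmo rsm hndt cnum skgfw wic
Hunk 3: at line 1 remove [crrfx,exhmo,rsm] add [yqzs] -> 7 lines: hqh qxufi yqzs hndt cnum skgfw wic
Hunk 4: at line 2 remove [hndt] add [laqi,rio] -> 8 lines: hqh qxufi yqzs laqi rio cnum skgfw wic
Hunk 5: at line 4 remove [rio,cnum,skgfw] add [dbax] -> 6 lines: hqh qxufi yqzs laqi dbax wic
Hunk 6: at line 1 remove [yqzs,laqi] add [xwpfr,agk,aqvrv] -> 7 lines: hqh qxufi xwpfr agk aqvrv dbax wic
Hunk 7: at line 4 remove [aqvrv] add [uqn,vdf,vjk] -> 9 lines: hqh qxufi xwpfr agk uqn vdf vjk dbax wic
Final line 3: xwpfr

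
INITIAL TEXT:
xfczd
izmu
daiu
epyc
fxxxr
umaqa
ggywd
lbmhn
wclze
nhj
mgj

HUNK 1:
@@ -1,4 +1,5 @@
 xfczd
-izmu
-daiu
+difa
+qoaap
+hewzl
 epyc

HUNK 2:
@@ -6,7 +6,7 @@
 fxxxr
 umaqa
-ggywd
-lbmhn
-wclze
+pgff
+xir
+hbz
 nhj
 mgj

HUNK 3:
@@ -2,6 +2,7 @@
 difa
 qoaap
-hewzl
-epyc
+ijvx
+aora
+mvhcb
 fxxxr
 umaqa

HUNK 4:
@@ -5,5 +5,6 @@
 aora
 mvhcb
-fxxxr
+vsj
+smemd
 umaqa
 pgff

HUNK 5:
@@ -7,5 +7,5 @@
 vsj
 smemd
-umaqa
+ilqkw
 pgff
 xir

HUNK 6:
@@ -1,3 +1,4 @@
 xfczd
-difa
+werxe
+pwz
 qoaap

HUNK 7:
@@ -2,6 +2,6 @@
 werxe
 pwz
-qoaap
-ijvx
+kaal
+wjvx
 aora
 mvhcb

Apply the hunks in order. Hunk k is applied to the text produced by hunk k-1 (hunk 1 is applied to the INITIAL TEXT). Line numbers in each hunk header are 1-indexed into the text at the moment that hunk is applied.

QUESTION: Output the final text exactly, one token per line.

Answer: xfczd
werxe
pwz
kaal
wjvx
aora
mvhcb
vsj
smemd
ilqkw
pgff
xir
hbz
nhj
mgj

Derivation:
Hunk 1: at line 1 remove [izmu,daiu] add [difa,qoaap,hewzl] -> 12 lines: xfczd difa qoaap hewzl epyc fxxxr umaqa ggywd lbmhn wclze nhj mgj
Hunk 2: at line 6 remove [ggywd,lbmhn,wclze] add [pgff,xir,hbz] -> 12 lines: xfczd difa qoaap hewzl epyc fxxxr umaqa pgff xir hbz nhj mgj
Hunk 3: at line 2 remove [hewzl,epyc] add [ijvx,aora,mvhcb] -> 13 lines: xfczd difa qoaap ijvx aora mvhcb fxxxr umaqa pgff xir hbz nhj mgj
Hunk 4: at line 5 remove [fxxxr] add [vsj,smemd] -> 14 lines: xfczd difa qoaap ijvx aora mvhcb vsj smemd umaqa pgff xir hbz nhj mgj
Hunk 5: at line 7 remove [umaqa] add [ilqkw] -> 14 lines: xfczd difa qoaap ijvx aora mvhcb vsj smemd ilqkw pgff xir hbz nhj mgj
Hunk 6: at line 1 remove [difa] add [werxe,pwz] -> 15 lines: xfczd werxe pwz qoaap ijvx aora mvhcb vsj smemd ilqkw pgff xir hbz nhj mgj
Hunk 7: at line 2 remove [qoaap,ijvx] add [kaal,wjvx] -> 15 lines: xfczd werxe pwz kaal wjvx aora mvhcb vsj smemd ilqkw pgff xir hbz nhj mgj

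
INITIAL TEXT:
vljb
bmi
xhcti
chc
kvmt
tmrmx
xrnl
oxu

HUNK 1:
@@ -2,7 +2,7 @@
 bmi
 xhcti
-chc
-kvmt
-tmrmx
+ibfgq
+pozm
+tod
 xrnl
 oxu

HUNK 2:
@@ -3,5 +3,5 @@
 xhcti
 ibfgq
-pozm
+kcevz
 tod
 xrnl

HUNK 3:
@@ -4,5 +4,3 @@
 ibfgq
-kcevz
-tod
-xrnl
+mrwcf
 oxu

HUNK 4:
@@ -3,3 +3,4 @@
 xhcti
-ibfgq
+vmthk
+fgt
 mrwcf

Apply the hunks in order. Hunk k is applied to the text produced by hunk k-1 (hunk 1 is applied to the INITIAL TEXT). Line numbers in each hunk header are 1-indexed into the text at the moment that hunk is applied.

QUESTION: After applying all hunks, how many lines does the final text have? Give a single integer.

Answer: 7

Derivation:
Hunk 1: at line 2 remove [chc,kvmt,tmrmx] add [ibfgq,pozm,tod] -> 8 lines: vljb bmi xhcti ibfgq pozm tod xrnl oxu
Hunk 2: at line 3 remove [pozm] add [kcevz] -> 8 lines: vljb bmi xhcti ibfgq kcevz tod xrnl oxu
Hunk 3: at line 4 remove [kcevz,tod,xrnl] add [mrwcf] -> 6 lines: vljb bmi xhcti ibfgq mrwcf oxu
Hunk 4: at line 3 remove [ibfgq] add [vmthk,fgt] -> 7 lines: vljb bmi xhcti vmthk fgt mrwcf oxu
Final line count: 7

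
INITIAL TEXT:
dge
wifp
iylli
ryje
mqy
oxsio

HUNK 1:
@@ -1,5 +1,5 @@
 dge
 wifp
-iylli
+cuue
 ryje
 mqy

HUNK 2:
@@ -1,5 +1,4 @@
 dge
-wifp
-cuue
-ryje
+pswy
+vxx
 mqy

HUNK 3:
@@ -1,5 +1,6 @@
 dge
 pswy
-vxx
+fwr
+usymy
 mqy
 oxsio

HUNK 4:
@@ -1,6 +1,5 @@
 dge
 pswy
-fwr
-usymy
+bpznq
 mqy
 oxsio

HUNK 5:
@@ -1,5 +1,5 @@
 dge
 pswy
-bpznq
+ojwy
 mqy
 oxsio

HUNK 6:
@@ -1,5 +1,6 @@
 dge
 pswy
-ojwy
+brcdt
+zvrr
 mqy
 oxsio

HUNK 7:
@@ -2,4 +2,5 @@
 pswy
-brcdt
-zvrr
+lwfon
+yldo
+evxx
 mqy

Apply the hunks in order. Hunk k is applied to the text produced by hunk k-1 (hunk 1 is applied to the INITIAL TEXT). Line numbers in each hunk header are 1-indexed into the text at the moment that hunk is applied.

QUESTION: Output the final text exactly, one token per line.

Answer: dge
pswy
lwfon
yldo
evxx
mqy
oxsio

Derivation:
Hunk 1: at line 1 remove [iylli] add [cuue] -> 6 lines: dge wifp cuue ryje mqy oxsio
Hunk 2: at line 1 remove [wifp,cuue,ryje] add [pswy,vxx] -> 5 lines: dge pswy vxx mqy oxsio
Hunk 3: at line 1 remove [vxx] add [fwr,usymy] -> 6 lines: dge pswy fwr usymy mqy oxsio
Hunk 4: at line 1 remove [fwr,usymy] add [bpznq] -> 5 lines: dge pswy bpznq mqy oxsio
Hunk 5: at line 1 remove [bpznq] add [ojwy] -> 5 lines: dge pswy ojwy mqy oxsio
Hunk 6: at line 1 remove [ojwy] add [brcdt,zvrr] -> 6 lines: dge pswy brcdt zvrr mqy oxsio
Hunk 7: at line 2 remove [brcdt,zvrr] add [lwfon,yldo,evxx] -> 7 lines: dge pswy lwfon yldo evxx mqy oxsio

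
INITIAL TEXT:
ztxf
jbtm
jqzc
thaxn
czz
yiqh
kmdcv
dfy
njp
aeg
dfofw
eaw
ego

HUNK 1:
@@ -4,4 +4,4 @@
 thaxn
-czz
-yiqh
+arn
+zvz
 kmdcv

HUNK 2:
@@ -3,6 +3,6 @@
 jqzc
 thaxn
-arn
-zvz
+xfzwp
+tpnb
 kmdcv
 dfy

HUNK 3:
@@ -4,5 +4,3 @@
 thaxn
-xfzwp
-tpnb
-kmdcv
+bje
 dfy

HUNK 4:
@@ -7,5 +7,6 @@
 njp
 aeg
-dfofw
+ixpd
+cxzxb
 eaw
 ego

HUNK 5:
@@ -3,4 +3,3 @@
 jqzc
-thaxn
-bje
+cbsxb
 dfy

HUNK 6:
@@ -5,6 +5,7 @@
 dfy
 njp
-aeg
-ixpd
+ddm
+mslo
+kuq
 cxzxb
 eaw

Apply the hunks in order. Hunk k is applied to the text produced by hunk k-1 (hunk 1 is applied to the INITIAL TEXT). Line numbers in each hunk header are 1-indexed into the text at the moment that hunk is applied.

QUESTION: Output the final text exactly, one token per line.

Hunk 1: at line 4 remove [czz,yiqh] add [arn,zvz] -> 13 lines: ztxf jbtm jqzc thaxn arn zvz kmdcv dfy njp aeg dfofw eaw ego
Hunk 2: at line 3 remove [arn,zvz] add [xfzwp,tpnb] -> 13 lines: ztxf jbtm jqzc thaxn xfzwp tpnb kmdcv dfy njp aeg dfofw eaw ego
Hunk 3: at line 4 remove [xfzwp,tpnb,kmdcv] add [bje] -> 11 lines: ztxf jbtm jqzc thaxn bje dfy njp aeg dfofw eaw ego
Hunk 4: at line 7 remove [dfofw] add [ixpd,cxzxb] -> 12 lines: ztxf jbtm jqzc thaxn bje dfy njp aeg ixpd cxzxb eaw ego
Hunk 5: at line 3 remove [thaxn,bje] add [cbsxb] -> 11 lines: ztxf jbtm jqzc cbsxb dfy njp aeg ixpd cxzxb eaw ego
Hunk 6: at line 5 remove [aeg,ixpd] add [ddm,mslo,kuq] -> 12 lines: ztxf jbtm jqzc cbsxb dfy njp ddm mslo kuq cxzxb eaw ego

Answer: ztxf
jbtm
jqzc
cbsxb
dfy
njp
ddm
mslo
kuq
cxzxb
eaw
ego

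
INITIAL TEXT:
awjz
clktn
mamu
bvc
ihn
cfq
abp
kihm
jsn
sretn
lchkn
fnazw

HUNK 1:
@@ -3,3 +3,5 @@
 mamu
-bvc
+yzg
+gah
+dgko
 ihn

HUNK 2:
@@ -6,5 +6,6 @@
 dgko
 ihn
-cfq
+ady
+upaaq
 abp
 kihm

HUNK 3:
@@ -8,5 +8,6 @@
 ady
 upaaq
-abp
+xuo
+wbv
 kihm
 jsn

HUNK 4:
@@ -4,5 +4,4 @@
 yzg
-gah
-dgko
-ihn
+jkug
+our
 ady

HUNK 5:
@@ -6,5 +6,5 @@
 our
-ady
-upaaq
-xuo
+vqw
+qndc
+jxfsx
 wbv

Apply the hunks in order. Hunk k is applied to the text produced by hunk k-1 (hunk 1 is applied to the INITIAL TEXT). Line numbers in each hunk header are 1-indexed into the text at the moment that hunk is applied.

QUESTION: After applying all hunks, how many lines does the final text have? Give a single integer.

Answer: 15

Derivation:
Hunk 1: at line 3 remove [bvc] add [yzg,gah,dgko] -> 14 lines: awjz clktn mamu yzg gah dgko ihn cfq abp kihm jsn sretn lchkn fnazw
Hunk 2: at line 6 remove [cfq] add [ady,upaaq] -> 15 lines: awjz clktn mamu yzg gah dgko ihn ady upaaq abp kihm jsn sretn lchkn fnazw
Hunk 3: at line 8 remove [abp] add [xuo,wbv] -> 16 lines: awjz clktn mamu yzg gah dgko ihn ady upaaq xuo wbv kihm jsn sretn lchkn fnazw
Hunk 4: at line 4 remove [gah,dgko,ihn] add [jkug,our] -> 15 lines: awjz clktn mamu yzg jkug our ady upaaq xuo wbv kihm jsn sretn lchkn fnazw
Hunk 5: at line 6 remove [ady,upaaq,xuo] add [vqw,qndc,jxfsx] -> 15 lines: awjz clktn mamu yzg jkug our vqw qndc jxfsx wbv kihm jsn sretn lchkn fnazw
Final line count: 15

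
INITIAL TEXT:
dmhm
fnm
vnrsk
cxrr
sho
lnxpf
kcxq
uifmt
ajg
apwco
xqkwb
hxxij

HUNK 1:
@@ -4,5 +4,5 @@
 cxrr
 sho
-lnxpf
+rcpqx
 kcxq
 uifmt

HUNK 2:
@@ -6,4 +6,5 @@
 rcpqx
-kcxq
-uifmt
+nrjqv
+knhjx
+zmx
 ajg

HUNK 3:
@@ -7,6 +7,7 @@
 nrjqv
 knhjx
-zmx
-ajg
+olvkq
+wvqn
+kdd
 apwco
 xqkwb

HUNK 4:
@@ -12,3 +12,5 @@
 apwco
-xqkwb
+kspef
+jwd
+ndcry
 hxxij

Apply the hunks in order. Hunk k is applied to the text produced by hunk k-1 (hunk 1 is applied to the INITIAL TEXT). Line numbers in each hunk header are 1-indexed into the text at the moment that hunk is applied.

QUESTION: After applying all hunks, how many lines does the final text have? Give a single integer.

Hunk 1: at line 4 remove [lnxpf] add [rcpqx] -> 12 lines: dmhm fnm vnrsk cxrr sho rcpqx kcxq uifmt ajg apwco xqkwb hxxij
Hunk 2: at line 6 remove [kcxq,uifmt] add [nrjqv,knhjx,zmx] -> 13 lines: dmhm fnm vnrsk cxrr sho rcpqx nrjqv knhjx zmx ajg apwco xqkwb hxxij
Hunk 3: at line 7 remove [zmx,ajg] add [olvkq,wvqn,kdd] -> 14 lines: dmhm fnm vnrsk cxrr sho rcpqx nrjqv knhjx olvkq wvqn kdd apwco xqkwb hxxij
Hunk 4: at line 12 remove [xqkwb] add [kspef,jwd,ndcry] -> 16 lines: dmhm fnm vnrsk cxrr sho rcpqx nrjqv knhjx olvkq wvqn kdd apwco kspef jwd ndcry hxxij
Final line count: 16

Answer: 16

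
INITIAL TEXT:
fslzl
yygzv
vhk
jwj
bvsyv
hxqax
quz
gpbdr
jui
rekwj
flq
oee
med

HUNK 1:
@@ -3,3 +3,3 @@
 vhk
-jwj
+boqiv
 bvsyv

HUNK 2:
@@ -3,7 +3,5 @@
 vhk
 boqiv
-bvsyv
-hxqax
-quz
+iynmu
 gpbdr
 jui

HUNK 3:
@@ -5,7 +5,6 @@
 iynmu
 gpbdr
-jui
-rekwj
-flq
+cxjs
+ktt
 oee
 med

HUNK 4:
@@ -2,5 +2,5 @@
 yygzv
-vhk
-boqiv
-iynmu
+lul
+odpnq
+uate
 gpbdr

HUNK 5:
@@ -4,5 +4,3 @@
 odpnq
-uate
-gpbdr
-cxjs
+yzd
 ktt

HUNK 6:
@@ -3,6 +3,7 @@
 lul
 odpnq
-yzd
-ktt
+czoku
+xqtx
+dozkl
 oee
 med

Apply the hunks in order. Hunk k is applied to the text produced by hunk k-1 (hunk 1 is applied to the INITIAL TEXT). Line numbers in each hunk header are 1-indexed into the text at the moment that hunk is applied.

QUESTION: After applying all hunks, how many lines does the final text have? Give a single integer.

Answer: 9

Derivation:
Hunk 1: at line 3 remove [jwj] add [boqiv] -> 13 lines: fslzl yygzv vhk boqiv bvsyv hxqax quz gpbdr jui rekwj flq oee med
Hunk 2: at line 3 remove [bvsyv,hxqax,quz] add [iynmu] -> 11 lines: fslzl yygzv vhk boqiv iynmu gpbdr jui rekwj flq oee med
Hunk 3: at line 5 remove [jui,rekwj,flq] add [cxjs,ktt] -> 10 lines: fslzl yygzv vhk boqiv iynmu gpbdr cxjs ktt oee med
Hunk 4: at line 2 remove [vhk,boqiv,iynmu] add [lul,odpnq,uate] -> 10 lines: fslzl yygzv lul odpnq uate gpbdr cxjs ktt oee med
Hunk 5: at line 4 remove [uate,gpbdr,cxjs] add [yzd] -> 8 lines: fslzl yygzv lul odpnq yzd ktt oee med
Hunk 6: at line 3 remove [yzd,ktt] add [czoku,xqtx,dozkl] -> 9 lines: fslzl yygzv lul odpnq czoku xqtx dozkl oee med
Final line count: 9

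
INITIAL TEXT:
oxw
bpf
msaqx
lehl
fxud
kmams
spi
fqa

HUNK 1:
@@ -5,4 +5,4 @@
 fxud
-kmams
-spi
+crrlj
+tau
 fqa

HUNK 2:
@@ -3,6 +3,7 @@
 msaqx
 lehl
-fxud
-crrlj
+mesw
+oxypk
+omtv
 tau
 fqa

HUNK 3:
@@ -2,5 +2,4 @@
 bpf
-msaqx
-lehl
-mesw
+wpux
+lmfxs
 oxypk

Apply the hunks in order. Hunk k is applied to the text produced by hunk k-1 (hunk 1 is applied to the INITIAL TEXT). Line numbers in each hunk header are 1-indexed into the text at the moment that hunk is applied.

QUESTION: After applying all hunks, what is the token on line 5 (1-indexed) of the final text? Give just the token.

Answer: oxypk

Derivation:
Hunk 1: at line 5 remove [kmams,spi] add [crrlj,tau] -> 8 lines: oxw bpf msaqx lehl fxud crrlj tau fqa
Hunk 2: at line 3 remove [fxud,crrlj] add [mesw,oxypk,omtv] -> 9 lines: oxw bpf msaqx lehl mesw oxypk omtv tau fqa
Hunk 3: at line 2 remove [msaqx,lehl,mesw] add [wpux,lmfxs] -> 8 lines: oxw bpf wpux lmfxs oxypk omtv tau fqa
Final line 5: oxypk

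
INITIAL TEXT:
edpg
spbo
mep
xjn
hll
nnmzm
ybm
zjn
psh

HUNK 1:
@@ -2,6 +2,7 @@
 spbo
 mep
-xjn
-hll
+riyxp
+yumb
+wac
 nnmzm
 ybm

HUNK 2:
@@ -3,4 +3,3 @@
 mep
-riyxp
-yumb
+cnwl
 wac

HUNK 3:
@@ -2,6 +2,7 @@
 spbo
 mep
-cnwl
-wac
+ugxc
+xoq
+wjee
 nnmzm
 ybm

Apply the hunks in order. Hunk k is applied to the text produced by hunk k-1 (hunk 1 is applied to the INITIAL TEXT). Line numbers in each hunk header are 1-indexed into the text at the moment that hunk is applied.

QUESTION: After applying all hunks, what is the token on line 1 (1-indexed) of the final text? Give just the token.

Hunk 1: at line 2 remove [xjn,hll] add [riyxp,yumb,wac] -> 10 lines: edpg spbo mep riyxp yumb wac nnmzm ybm zjn psh
Hunk 2: at line 3 remove [riyxp,yumb] add [cnwl] -> 9 lines: edpg spbo mep cnwl wac nnmzm ybm zjn psh
Hunk 3: at line 2 remove [cnwl,wac] add [ugxc,xoq,wjee] -> 10 lines: edpg spbo mep ugxc xoq wjee nnmzm ybm zjn psh
Final line 1: edpg

Answer: edpg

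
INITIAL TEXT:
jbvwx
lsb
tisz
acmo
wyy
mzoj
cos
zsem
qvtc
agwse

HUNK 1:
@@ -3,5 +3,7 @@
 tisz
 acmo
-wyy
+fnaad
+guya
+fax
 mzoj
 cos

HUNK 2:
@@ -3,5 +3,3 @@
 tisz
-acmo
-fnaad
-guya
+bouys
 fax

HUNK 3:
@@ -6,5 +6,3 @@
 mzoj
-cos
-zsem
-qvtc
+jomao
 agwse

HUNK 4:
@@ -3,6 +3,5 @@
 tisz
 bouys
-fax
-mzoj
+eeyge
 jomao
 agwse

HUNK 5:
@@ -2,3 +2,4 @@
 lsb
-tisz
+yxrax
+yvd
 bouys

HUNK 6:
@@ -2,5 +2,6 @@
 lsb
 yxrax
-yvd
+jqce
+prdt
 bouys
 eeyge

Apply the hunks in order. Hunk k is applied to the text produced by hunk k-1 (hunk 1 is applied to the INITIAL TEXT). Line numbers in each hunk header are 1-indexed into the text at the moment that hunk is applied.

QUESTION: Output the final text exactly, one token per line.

Hunk 1: at line 3 remove [wyy] add [fnaad,guya,fax] -> 12 lines: jbvwx lsb tisz acmo fnaad guya fax mzoj cos zsem qvtc agwse
Hunk 2: at line 3 remove [acmo,fnaad,guya] add [bouys] -> 10 lines: jbvwx lsb tisz bouys fax mzoj cos zsem qvtc agwse
Hunk 3: at line 6 remove [cos,zsem,qvtc] add [jomao] -> 8 lines: jbvwx lsb tisz bouys fax mzoj jomao agwse
Hunk 4: at line 3 remove [fax,mzoj] add [eeyge] -> 7 lines: jbvwx lsb tisz bouys eeyge jomao agwse
Hunk 5: at line 2 remove [tisz] add [yxrax,yvd] -> 8 lines: jbvwx lsb yxrax yvd bouys eeyge jomao agwse
Hunk 6: at line 2 remove [yvd] add [jqce,prdt] -> 9 lines: jbvwx lsb yxrax jqce prdt bouys eeyge jomao agwse

Answer: jbvwx
lsb
yxrax
jqce
prdt
bouys
eeyge
jomao
agwse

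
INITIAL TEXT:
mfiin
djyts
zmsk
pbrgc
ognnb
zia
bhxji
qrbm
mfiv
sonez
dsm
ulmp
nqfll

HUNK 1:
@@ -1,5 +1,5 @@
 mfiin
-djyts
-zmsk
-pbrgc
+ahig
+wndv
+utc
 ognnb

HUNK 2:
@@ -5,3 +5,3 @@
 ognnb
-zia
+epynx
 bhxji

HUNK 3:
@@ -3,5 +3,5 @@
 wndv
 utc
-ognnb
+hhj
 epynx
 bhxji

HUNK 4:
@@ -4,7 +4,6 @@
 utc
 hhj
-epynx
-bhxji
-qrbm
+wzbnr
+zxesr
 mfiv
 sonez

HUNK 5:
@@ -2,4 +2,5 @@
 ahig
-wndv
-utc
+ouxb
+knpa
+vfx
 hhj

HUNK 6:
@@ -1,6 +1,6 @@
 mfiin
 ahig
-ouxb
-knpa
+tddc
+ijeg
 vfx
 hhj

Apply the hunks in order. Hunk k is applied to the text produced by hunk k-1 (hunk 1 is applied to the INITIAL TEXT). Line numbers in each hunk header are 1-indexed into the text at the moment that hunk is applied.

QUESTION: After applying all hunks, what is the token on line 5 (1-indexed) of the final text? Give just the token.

Hunk 1: at line 1 remove [djyts,zmsk,pbrgc] add [ahig,wndv,utc] -> 13 lines: mfiin ahig wndv utc ognnb zia bhxji qrbm mfiv sonez dsm ulmp nqfll
Hunk 2: at line 5 remove [zia] add [epynx] -> 13 lines: mfiin ahig wndv utc ognnb epynx bhxji qrbm mfiv sonez dsm ulmp nqfll
Hunk 3: at line 3 remove [ognnb] add [hhj] -> 13 lines: mfiin ahig wndv utc hhj epynx bhxji qrbm mfiv sonez dsm ulmp nqfll
Hunk 4: at line 4 remove [epynx,bhxji,qrbm] add [wzbnr,zxesr] -> 12 lines: mfiin ahig wndv utc hhj wzbnr zxesr mfiv sonez dsm ulmp nqfll
Hunk 5: at line 2 remove [wndv,utc] add [ouxb,knpa,vfx] -> 13 lines: mfiin ahig ouxb knpa vfx hhj wzbnr zxesr mfiv sonez dsm ulmp nqfll
Hunk 6: at line 1 remove [ouxb,knpa] add [tddc,ijeg] -> 13 lines: mfiin ahig tddc ijeg vfx hhj wzbnr zxesr mfiv sonez dsm ulmp nqfll
Final line 5: vfx

Answer: vfx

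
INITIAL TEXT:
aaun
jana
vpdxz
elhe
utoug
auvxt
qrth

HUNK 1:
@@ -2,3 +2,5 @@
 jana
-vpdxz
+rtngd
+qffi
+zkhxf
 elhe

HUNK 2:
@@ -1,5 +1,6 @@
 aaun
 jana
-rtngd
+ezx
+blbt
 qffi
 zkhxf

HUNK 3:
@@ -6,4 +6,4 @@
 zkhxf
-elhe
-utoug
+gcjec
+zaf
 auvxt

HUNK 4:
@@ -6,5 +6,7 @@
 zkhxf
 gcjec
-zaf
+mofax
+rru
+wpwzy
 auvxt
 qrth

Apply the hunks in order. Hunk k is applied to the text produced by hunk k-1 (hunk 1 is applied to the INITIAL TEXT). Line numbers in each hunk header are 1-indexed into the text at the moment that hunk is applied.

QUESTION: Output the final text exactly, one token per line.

Answer: aaun
jana
ezx
blbt
qffi
zkhxf
gcjec
mofax
rru
wpwzy
auvxt
qrth

Derivation:
Hunk 1: at line 2 remove [vpdxz] add [rtngd,qffi,zkhxf] -> 9 lines: aaun jana rtngd qffi zkhxf elhe utoug auvxt qrth
Hunk 2: at line 1 remove [rtngd] add [ezx,blbt] -> 10 lines: aaun jana ezx blbt qffi zkhxf elhe utoug auvxt qrth
Hunk 3: at line 6 remove [elhe,utoug] add [gcjec,zaf] -> 10 lines: aaun jana ezx blbt qffi zkhxf gcjec zaf auvxt qrth
Hunk 4: at line 6 remove [zaf] add [mofax,rru,wpwzy] -> 12 lines: aaun jana ezx blbt qffi zkhxf gcjec mofax rru wpwzy auvxt qrth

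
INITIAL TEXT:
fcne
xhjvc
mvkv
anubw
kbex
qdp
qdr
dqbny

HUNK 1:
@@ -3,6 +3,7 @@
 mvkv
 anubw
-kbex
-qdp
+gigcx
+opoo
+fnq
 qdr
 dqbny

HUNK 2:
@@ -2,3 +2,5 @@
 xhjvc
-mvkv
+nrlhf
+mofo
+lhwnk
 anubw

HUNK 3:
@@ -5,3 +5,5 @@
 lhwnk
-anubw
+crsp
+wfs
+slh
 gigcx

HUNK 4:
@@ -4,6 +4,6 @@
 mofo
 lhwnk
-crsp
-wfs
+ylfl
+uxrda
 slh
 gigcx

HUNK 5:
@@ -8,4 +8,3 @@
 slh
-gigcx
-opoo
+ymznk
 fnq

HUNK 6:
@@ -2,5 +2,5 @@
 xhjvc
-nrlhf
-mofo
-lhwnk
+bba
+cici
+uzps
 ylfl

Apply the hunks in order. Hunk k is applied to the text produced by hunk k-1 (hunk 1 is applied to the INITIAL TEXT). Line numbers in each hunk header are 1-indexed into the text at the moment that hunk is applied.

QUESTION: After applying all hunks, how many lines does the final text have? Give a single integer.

Answer: 12

Derivation:
Hunk 1: at line 3 remove [kbex,qdp] add [gigcx,opoo,fnq] -> 9 lines: fcne xhjvc mvkv anubw gigcx opoo fnq qdr dqbny
Hunk 2: at line 2 remove [mvkv] add [nrlhf,mofo,lhwnk] -> 11 lines: fcne xhjvc nrlhf mofo lhwnk anubw gigcx opoo fnq qdr dqbny
Hunk 3: at line 5 remove [anubw] add [crsp,wfs,slh] -> 13 lines: fcne xhjvc nrlhf mofo lhwnk crsp wfs slh gigcx opoo fnq qdr dqbny
Hunk 4: at line 4 remove [crsp,wfs] add [ylfl,uxrda] -> 13 lines: fcne xhjvc nrlhf mofo lhwnk ylfl uxrda slh gigcx opoo fnq qdr dqbny
Hunk 5: at line 8 remove [gigcx,opoo] add [ymznk] -> 12 lines: fcne xhjvc nrlhf mofo lhwnk ylfl uxrda slh ymznk fnq qdr dqbny
Hunk 6: at line 2 remove [nrlhf,mofo,lhwnk] add [bba,cici,uzps] -> 12 lines: fcne xhjvc bba cici uzps ylfl uxrda slh ymznk fnq qdr dqbny
Final line count: 12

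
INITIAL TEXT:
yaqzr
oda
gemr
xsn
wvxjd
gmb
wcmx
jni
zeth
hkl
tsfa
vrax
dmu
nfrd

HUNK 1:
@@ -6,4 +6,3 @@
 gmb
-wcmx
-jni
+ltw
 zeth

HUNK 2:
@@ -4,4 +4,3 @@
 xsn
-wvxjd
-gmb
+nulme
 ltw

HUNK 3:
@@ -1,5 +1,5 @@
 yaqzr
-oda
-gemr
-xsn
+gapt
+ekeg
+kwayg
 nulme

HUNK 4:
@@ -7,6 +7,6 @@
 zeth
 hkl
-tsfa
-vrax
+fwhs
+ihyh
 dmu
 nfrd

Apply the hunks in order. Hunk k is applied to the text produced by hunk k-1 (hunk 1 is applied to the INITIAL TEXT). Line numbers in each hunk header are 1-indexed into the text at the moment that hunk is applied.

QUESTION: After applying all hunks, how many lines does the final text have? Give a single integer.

Hunk 1: at line 6 remove [wcmx,jni] add [ltw] -> 13 lines: yaqzr oda gemr xsn wvxjd gmb ltw zeth hkl tsfa vrax dmu nfrd
Hunk 2: at line 4 remove [wvxjd,gmb] add [nulme] -> 12 lines: yaqzr oda gemr xsn nulme ltw zeth hkl tsfa vrax dmu nfrd
Hunk 3: at line 1 remove [oda,gemr,xsn] add [gapt,ekeg,kwayg] -> 12 lines: yaqzr gapt ekeg kwayg nulme ltw zeth hkl tsfa vrax dmu nfrd
Hunk 4: at line 7 remove [tsfa,vrax] add [fwhs,ihyh] -> 12 lines: yaqzr gapt ekeg kwayg nulme ltw zeth hkl fwhs ihyh dmu nfrd
Final line count: 12

Answer: 12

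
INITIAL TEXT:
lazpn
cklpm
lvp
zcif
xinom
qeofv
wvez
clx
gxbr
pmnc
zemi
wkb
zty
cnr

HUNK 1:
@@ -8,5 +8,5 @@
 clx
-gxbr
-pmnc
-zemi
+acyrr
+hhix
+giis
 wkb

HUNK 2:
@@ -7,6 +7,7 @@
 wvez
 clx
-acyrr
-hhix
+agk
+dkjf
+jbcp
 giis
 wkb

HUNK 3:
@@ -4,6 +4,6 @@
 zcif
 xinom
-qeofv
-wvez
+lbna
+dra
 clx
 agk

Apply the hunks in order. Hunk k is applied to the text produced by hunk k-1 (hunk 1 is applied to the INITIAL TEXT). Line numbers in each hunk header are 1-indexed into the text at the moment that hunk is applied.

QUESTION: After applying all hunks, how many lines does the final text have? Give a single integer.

Answer: 15

Derivation:
Hunk 1: at line 8 remove [gxbr,pmnc,zemi] add [acyrr,hhix,giis] -> 14 lines: lazpn cklpm lvp zcif xinom qeofv wvez clx acyrr hhix giis wkb zty cnr
Hunk 2: at line 7 remove [acyrr,hhix] add [agk,dkjf,jbcp] -> 15 lines: lazpn cklpm lvp zcif xinom qeofv wvez clx agk dkjf jbcp giis wkb zty cnr
Hunk 3: at line 4 remove [qeofv,wvez] add [lbna,dra] -> 15 lines: lazpn cklpm lvp zcif xinom lbna dra clx agk dkjf jbcp giis wkb zty cnr
Final line count: 15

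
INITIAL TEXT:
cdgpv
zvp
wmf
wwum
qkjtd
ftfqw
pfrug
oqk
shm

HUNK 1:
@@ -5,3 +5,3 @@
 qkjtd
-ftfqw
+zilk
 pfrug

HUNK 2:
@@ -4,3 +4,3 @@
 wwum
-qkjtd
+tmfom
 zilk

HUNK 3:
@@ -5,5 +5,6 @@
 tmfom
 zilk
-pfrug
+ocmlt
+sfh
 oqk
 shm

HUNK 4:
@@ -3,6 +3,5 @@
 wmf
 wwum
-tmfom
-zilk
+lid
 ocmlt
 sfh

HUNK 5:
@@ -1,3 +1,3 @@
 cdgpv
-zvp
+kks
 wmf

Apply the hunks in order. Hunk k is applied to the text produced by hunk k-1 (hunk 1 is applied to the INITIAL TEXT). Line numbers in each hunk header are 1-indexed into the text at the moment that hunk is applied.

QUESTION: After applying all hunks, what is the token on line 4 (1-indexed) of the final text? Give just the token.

Answer: wwum

Derivation:
Hunk 1: at line 5 remove [ftfqw] add [zilk] -> 9 lines: cdgpv zvp wmf wwum qkjtd zilk pfrug oqk shm
Hunk 2: at line 4 remove [qkjtd] add [tmfom] -> 9 lines: cdgpv zvp wmf wwum tmfom zilk pfrug oqk shm
Hunk 3: at line 5 remove [pfrug] add [ocmlt,sfh] -> 10 lines: cdgpv zvp wmf wwum tmfom zilk ocmlt sfh oqk shm
Hunk 4: at line 3 remove [tmfom,zilk] add [lid] -> 9 lines: cdgpv zvp wmf wwum lid ocmlt sfh oqk shm
Hunk 5: at line 1 remove [zvp] add [kks] -> 9 lines: cdgpv kks wmf wwum lid ocmlt sfh oqk shm
Final line 4: wwum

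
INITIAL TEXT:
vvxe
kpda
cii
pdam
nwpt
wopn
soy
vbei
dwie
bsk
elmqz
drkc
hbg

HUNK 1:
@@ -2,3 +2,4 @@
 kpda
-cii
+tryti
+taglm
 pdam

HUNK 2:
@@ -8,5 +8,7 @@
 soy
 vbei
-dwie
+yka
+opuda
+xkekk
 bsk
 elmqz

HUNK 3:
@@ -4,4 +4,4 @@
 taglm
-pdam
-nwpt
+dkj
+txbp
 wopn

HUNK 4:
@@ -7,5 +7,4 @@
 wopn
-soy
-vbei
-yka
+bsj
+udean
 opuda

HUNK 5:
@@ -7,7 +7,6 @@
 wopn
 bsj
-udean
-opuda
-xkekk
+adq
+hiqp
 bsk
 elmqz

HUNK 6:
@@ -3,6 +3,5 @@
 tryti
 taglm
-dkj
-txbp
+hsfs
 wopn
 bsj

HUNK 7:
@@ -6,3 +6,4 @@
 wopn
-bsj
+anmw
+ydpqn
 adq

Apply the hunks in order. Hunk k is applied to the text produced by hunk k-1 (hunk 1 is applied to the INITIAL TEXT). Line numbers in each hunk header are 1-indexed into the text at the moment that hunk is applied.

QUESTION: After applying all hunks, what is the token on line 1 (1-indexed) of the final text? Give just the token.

Answer: vvxe

Derivation:
Hunk 1: at line 2 remove [cii] add [tryti,taglm] -> 14 lines: vvxe kpda tryti taglm pdam nwpt wopn soy vbei dwie bsk elmqz drkc hbg
Hunk 2: at line 8 remove [dwie] add [yka,opuda,xkekk] -> 16 lines: vvxe kpda tryti taglm pdam nwpt wopn soy vbei yka opuda xkekk bsk elmqz drkc hbg
Hunk 3: at line 4 remove [pdam,nwpt] add [dkj,txbp] -> 16 lines: vvxe kpda tryti taglm dkj txbp wopn soy vbei yka opuda xkekk bsk elmqz drkc hbg
Hunk 4: at line 7 remove [soy,vbei,yka] add [bsj,udean] -> 15 lines: vvxe kpda tryti taglm dkj txbp wopn bsj udean opuda xkekk bsk elmqz drkc hbg
Hunk 5: at line 7 remove [udean,opuda,xkekk] add [adq,hiqp] -> 14 lines: vvxe kpda tryti taglm dkj txbp wopn bsj adq hiqp bsk elmqz drkc hbg
Hunk 6: at line 3 remove [dkj,txbp] add [hsfs] -> 13 lines: vvxe kpda tryti taglm hsfs wopn bsj adq hiqp bsk elmqz drkc hbg
Hunk 7: at line 6 remove [bsj] add [anmw,ydpqn] -> 14 lines: vvxe kpda tryti taglm hsfs wopn anmw ydpqn adq hiqp bsk elmqz drkc hbg
Final line 1: vvxe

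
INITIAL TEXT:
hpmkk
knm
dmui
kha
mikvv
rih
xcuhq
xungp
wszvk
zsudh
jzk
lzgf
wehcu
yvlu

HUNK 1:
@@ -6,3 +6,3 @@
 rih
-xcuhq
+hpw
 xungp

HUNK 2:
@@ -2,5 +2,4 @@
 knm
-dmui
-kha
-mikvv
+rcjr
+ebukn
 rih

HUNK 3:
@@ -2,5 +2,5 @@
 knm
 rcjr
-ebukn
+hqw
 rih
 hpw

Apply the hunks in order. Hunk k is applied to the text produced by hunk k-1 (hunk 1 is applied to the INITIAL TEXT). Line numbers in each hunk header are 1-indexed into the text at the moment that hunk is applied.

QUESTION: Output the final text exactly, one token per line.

Hunk 1: at line 6 remove [xcuhq] add [hpw] -> 14 lines: hpmkk knm dmui kha mikvv rih hpw xungp wszvk zsudh jzk lzgf wehcu yvlu
Hunk 2: at line 2 remove [dmui,kha,mikvv] add [rcjr,ebukn] -> 13 lines: hpmkk knm rcjr ebukn rih hpw xungp wszvk zsudh jzk lzgf wehcu yvlu
Hunk 3: at line 2 remove [ebukn] add [hqw] -> 13 lines: hpmkk knm rcjr hqw rih hpw xungp wszvk zsudh jzk lzgf wehcu yvlu

Answer: hpmkk
knm
rcjr
hqw
rih
hpw
xungp
wszvk
zsudh
jzk
lzgf
wehcu
yvlu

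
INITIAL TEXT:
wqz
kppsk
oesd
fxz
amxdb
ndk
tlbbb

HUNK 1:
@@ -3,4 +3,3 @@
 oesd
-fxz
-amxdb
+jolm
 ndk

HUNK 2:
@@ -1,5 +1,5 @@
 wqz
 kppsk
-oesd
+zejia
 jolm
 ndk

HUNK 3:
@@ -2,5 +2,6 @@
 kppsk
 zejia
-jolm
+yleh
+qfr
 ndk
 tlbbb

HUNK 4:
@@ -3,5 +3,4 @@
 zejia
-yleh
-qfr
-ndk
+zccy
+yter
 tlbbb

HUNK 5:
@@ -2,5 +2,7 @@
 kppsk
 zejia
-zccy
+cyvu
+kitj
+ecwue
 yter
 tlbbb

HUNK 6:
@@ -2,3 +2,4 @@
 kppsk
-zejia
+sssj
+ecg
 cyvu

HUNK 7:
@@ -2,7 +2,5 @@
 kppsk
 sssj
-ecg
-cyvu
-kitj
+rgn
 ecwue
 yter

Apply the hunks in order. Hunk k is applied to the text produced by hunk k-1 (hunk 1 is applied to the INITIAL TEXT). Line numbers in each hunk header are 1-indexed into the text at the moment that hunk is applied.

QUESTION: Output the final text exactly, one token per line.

Answer: wqz
kppsk
sssj
rgn
ecwue
yter
tlbbb

Derivation:
Hunk 1: at line 3 remove [fxz,amxdb] add [jolm] -> 6 lines: wqz kppsk oesd jolm ndk tlbbb
Hunk 2: at line 1 remove [oesd] add [zejia] -> 6 lines: wqz kppsk zejia jolm ndk tlbbb
Hunk 3: at line 2 remove [jolm] add [yleh,qfr] -> 7 lines: wqz kppsk zejia yleh qfr ndk tlbbb
Hunk 4: at line 3 remove [yleh,qfr,ndk] add [zccy,yter] -> 6 lines: wqz kppsk zejia zccy yter tlbbb
Hunk 5: at line 2 remove [zccy] add [cyvu,kitj,ecwue] -> 8 lines: wqz kppsk zejia cyvu kitj ecwue yter tlbbb
Hunk 6: at line 2 remove [zejia] add [sssj,ecg] -> 9 lines: wqz kppsk sssj ecg cyvu kitj ecwue yter tlbbb
Hunk 7: at line 2 remove [ecg,cyvu,kitj] add [rgn] -> 7 lines: wqz kppsk sssj rgn ecwue yter tlbbb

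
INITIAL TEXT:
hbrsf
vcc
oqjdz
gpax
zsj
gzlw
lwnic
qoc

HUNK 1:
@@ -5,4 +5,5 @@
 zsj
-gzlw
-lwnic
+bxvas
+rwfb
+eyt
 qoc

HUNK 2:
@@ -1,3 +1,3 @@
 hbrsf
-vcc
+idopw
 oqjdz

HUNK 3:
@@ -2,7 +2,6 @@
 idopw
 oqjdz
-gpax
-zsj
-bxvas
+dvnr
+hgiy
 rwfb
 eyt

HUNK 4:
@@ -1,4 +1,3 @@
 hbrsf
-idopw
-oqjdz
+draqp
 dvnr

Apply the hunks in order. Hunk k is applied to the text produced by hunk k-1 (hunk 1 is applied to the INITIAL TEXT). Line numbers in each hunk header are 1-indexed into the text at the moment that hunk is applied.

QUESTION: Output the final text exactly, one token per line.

Hunk 1: at line 5 remove [gzlw,lwnic] add [bxvas,rwfb,eyt] -> 9 lines: hbrsf vcc oqjdz gpax zsj bxvas rwfb eyt qoc
Hunk 2: at line 1 remove [vcc] add [idopw] -> 9 lines: hbrsf idopw oqjdz gpax zsj bxvas rwfb eyt qoc
Hunk 3: at line 2 remove [gpax,zsj,bxvas] add [dvnr,hgiy] -> 8 lines: hbrsf idopw oqjdz dvnr hgiy rwfb eyt qoc
Hunk 4: at line 1 remove [idopw,oqjdz] add [draqp] -> 7 lines: hbrsf draqp dvnr hgiy rwfb eyt qoc

Answer: hbrsf
draqp
dvnr
hgiy
rwfb
eyt
qoc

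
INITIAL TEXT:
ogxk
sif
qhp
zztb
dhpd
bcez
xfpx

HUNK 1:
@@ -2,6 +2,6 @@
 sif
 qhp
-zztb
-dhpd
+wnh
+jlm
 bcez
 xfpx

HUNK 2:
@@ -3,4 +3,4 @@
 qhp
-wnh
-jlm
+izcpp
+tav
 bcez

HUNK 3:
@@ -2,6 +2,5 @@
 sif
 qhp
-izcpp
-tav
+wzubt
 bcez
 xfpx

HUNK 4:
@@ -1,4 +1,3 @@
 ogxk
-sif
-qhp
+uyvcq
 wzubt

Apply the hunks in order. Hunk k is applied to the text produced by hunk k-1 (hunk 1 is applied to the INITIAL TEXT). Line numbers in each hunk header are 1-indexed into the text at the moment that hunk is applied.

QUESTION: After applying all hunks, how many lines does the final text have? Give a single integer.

Hunk 1: at line 2 remove [zztb,dhpd] add [wnh,jlm] -> 7 lines: ogxk sif qhp wnh jlm bcez xfpx
Hunk 2: at line 3 remove [wnh,jlm] add [izcpp,tav] -> 7 lines: ogxk sif qhp izcpp tav bcez xfpx
Hunk 3: at line 2 remove [izcpp,tav] add [wzubt] -> 6 lines: ogxk sif qhp wzubt bcez xfpx
Hunk 4: at line 1 remove [sif,qhp] add [uyvcq] -> 5 lines: ogxk uyvcq wzubt bcez xfpx
Final line count: 5

Answer: 5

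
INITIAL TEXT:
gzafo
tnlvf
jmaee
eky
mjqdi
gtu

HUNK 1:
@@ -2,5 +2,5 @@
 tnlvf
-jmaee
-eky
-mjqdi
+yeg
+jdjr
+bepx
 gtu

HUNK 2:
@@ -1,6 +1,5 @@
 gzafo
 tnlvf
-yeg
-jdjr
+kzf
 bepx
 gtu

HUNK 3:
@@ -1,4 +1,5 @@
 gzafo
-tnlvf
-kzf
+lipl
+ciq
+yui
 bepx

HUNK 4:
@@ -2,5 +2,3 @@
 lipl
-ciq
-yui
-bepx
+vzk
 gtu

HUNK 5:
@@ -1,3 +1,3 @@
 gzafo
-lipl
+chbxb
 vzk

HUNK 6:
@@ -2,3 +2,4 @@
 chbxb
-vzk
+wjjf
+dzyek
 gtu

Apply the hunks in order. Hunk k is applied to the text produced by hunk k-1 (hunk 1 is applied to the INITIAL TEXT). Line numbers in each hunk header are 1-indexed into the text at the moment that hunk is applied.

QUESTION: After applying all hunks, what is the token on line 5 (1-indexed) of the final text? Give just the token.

Hunk 1: at line 2 remove [jmaee,eky,mjqdi] add [yeg,jdjr,bepx] -> 6 lines: gzafo tnlvf yeg jdjr bepx gtu
Hunk 2: at line 1 remove [yeg,jdjr] add [kzf] -> 5 lines: gzafo tnlvf kzf bepx gtu
Hunk 3: at line 1 remove [tnlvf,kzf] add [lipl,ciq,yui] -> 6 lines: gzafo lipl ciq yui bepx gtu
Hunk 4: at line 2 remove [ciq,yui,bepx] add [vzk] -> 4 lines: gzafo lipl vzk gtu
Hunk 5: at line 1 remove [lipl] add [chbxb] -> 4 lines: gzafo chbxb vzk gtu
Hunk 6: at line 2 remove [vzk] add [wjjf,dzyek] -> 5 lines: gzafo chbxb wjjf dzyek gtu
Final line 5: gtu

Answer: gtu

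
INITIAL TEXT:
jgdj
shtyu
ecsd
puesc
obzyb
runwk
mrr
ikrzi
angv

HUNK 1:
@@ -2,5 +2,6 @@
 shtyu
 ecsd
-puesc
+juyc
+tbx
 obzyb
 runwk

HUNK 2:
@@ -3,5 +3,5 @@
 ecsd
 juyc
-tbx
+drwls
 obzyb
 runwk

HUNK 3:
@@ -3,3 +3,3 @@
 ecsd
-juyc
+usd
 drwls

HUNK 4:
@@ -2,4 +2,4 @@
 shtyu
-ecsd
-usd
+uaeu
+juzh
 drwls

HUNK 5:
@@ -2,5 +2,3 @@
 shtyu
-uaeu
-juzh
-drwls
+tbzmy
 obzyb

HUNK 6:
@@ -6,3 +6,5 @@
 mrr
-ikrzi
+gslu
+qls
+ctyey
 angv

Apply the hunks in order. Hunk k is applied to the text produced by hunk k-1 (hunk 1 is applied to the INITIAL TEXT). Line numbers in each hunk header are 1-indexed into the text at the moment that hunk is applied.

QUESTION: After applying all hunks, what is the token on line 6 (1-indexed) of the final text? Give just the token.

Answer: mrr

Derivation:
Hunk 1: at line 2 remove [puesc] add [juyc,tbx] -> 10 lines: jgdj shtyu ecsd juyc tbx obzyb runwk mrr ikrzi angv
Hunk 2: at line 3 remove [tbx] add [drwls] -> 10 lines: jgdj shtyu ecsd juyc drwls obzyb runwk mrr ikrzi angv
Hunk 3: at line 3 remove [juyc] add [usd] -> 10 lines: jgdj shtyu ecsd usd drwls obzyb runwk mrr ikrzi angv
Hunk 4: at line 2 remove [ecsd,usd] add [uaeu,juzh] -> 10 lines: jgdj shtyu uaeu juzh drwls obzyb runwk mrr ikrzi angv
Hunk 5: at line 2 remove [uaeu,juzh,drwls] add [tbzmy] -> 8 lines: jgdj shtyu tbzmy obzyb runwk mrr ikrzi angv
Hunk 6: at line 6 remove [ikrzi] add [gslu,qls,ctyey] -> 10 lines: jgdj shtyu tbzmy obzyb runwk mrr gslu qls ctyey angv
Final line 6: mrr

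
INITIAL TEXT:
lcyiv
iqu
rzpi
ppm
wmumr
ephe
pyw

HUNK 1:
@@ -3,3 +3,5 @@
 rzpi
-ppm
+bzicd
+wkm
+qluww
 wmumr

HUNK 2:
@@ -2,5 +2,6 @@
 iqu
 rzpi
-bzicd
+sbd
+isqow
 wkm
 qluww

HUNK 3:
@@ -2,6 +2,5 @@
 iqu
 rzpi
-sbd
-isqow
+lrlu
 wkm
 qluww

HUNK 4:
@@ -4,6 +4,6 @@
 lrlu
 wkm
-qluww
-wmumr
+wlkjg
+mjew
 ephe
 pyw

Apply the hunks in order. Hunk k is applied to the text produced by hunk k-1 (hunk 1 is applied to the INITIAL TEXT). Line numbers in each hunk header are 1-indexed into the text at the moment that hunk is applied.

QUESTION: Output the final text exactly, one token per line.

Answer: lcyiv
iqu
rzpi
lrlu
wkm
wlkjg
mjew
ephe
pyw

Derivation:
Hunk 1: at line 3 remove [ppm] add [bzicd,wkm,qluww] -> 9 lines: lcyiv iqu rzpi bzicd wkm qluww wmumr ephe pyw
Hunk 2: at line 2 remove [bzicd] add [sbd,isqow] -> 10 lines: lcyiv iqu rzpi sbd isqow wkm qluww wmumr ephe pyw
Hunk 3: at line 2 remove [sbd,isqow] add [lrlu] -> 9 lines: lcyiv iqu rzpi lrlu wkm qluww wmumr ephe pyw
Hunk 4: at line 4 remove [qluww,wmumr] add [wlkjg,mjew] -> 9 lines: lcyiv iqu rzpi lrlu wkm wlkjg mjew ephe pyw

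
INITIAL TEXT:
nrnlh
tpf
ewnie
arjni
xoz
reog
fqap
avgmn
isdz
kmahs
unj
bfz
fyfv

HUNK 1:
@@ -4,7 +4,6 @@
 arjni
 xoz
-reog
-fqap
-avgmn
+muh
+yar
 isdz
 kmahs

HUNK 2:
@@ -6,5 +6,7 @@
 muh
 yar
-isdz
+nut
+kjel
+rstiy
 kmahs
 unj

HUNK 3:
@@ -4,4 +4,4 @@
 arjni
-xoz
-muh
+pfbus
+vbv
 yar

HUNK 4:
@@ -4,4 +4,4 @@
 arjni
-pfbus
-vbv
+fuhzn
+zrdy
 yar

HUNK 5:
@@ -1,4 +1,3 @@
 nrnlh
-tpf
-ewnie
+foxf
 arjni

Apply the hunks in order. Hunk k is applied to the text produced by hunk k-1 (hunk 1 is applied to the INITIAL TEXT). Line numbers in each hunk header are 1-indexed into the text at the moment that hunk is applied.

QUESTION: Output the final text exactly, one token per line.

Answer: nrnlh
foxf
arjni
fuhzn
zrdy
yar
nut
kjel
rstiy
kmahs
unj
bfz
fyfv

Derivation:
Hunk 1: at line 4 remove [reog,fqap,avgmn] add [muh,yar] -> 12 lines: nrnlh tpf ewnie arjni xoz muh yar isdz kmahs unj bfz fyfv
Hunk 2: at line 6 remove [isdz] add [nut,kjel,rstiy] -> 14 lines: nrnlh tpf ewnie arjni xoz muh yar nut kjel rstiy kmahs unj bfz fyfv
Hunk 3: at line 4 remove [xoz,muh] add [pfbus,vbv] -> 14 lines: nrnlh tpf ewnie arjni pfbus vbv yar nut kjel rstiy kmahs unj bfz fyfv
Hunk 4: at line 4 remove [pfbus,vbv] add [fuhzn,zrdy] -> 14 lines: nrnlh tpf ewnie arjni fuhzn zrdy yar nut kjel rstiy kmahs unj bfz fyfv
Hunk 5: at line 1 remove [tpf,ewnie] add [foxf] -> 13 lines: nrnlh foxf arjni fuhzn zrdy yar nut kjel rstiy kmahs unj bfz fyfv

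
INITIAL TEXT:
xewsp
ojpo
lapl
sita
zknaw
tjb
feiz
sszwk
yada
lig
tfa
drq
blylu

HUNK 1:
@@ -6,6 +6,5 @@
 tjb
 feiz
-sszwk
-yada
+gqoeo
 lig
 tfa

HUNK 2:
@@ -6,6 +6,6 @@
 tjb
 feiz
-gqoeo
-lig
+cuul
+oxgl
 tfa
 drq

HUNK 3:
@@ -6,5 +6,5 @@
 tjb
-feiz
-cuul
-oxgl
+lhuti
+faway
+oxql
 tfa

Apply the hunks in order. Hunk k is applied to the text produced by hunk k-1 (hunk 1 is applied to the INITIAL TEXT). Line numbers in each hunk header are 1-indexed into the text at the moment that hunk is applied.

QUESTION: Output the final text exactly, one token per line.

Answer: xewsp
ojpo
lapl
sita
zknaw
tjb
lhuti
faway
oxql
tfa
drq
blylu

Derivation:
Hunk 1: at line 6 remove [sszwk,yada] add [gqoeo] -> 12 lines: xewsp ojpo lapl sita zknaw tjb feiz gqoeo lig tfa drq blylu
Hunk 2: at line 6 remove [gqoeo,lig] add [cuul,oxgl] -> 12 lines: xewsp ojpo lapl sita zknaw tjb feiz cuul oxgl tfa drq blylu
Hunk 3: at line 6 remove [feiz,cuul,oxgl] add [lhuti,faway,oxql] -> 12 lines: xewsp ojpo lapl sita zknaw tjb lhuti faway oxql tfa drq blylu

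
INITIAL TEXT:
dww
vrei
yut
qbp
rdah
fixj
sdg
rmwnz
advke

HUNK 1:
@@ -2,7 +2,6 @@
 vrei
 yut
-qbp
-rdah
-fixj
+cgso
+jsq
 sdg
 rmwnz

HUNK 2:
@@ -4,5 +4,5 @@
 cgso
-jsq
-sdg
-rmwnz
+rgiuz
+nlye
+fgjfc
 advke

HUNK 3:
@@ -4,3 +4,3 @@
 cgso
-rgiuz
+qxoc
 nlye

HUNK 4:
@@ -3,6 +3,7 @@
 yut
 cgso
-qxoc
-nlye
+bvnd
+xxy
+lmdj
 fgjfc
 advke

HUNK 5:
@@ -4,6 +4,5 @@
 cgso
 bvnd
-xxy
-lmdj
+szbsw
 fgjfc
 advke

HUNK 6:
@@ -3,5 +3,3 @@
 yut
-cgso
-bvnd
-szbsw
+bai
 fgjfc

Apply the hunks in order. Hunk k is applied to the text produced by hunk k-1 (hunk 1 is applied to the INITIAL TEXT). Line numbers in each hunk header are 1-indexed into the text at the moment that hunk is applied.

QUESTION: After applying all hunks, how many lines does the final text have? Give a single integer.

Answer: 6

Derivation:
Hunk 1: at line 2 remove [qbp,rdah,fixj] add [cgso,jsq] -> 8 lines: dww vrei yut cgso jsq sdg rmwnz advke
Hunk 2: at line 4 remove [jsq,sdg,rmwnz] add [rgiuz,nlye,fgjfc] -> 8 lines: dww vrei yut cgso rgiuz nlye fgjfc advke
Hunk 3: at line 4 remove [rgiuz] add [qxoc] -> 8 lines: dww vrei yut cgso qxoc nlye fgjfc advke
Hunk 4: at line 3 remove [qxoc,nlye] add [bvnd,xxy,lmdj] -> 9 lines: dww vrei yut cgso bvnd xxy lmdj fgjfc advke
Hunk 5: at line 4 remove [xxy,lmdj] add [szbsw] -> 8 lines: dww vrei yut cgso bvnd szbsw fgjfc advke
Hunk 6: at line 3 remove [cgso,bvnd,szbsw] add [bai] -> 6 lines: dww vrei yut bai fgjfc advke
Final line count: 6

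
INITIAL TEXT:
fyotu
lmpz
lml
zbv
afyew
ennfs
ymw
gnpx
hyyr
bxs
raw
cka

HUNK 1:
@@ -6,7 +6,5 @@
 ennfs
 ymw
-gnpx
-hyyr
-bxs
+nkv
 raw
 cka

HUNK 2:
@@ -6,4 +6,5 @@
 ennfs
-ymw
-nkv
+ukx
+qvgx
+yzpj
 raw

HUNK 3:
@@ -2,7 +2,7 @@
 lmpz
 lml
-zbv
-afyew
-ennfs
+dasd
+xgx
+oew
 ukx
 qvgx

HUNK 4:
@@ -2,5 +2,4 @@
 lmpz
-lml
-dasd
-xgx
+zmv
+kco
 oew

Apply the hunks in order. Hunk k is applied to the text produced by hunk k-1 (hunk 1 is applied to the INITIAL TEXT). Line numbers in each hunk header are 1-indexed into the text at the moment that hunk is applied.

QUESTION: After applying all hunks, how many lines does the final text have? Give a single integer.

Answer: 10

Derivation:
Hunk 1: at line 6 remove [gnpx,hyyr,bxs] add [nkv] -> 10 lines: fyotu lmpz lml zbv afyew ennfs ymw nkv raw cka
Hunk 2: at line 6 remove [ymw,nkv] add [ukx,qvgx,yzpj] -> 11 lines: fyotu lmpz lml zbv afyew ennfs ukx qvgx yzpj raw cka
Hunk 3: at line 2 remove [zbv,afyew,ennfs] add [dasd,xgx,oew] -> 11 lines: fyotu lmpz lml dasd xgx oew ukx qvgx yzpj raw cka
Hunk 4: at line 2 remove [lml,dasd,xgx] add [zmv,kco] -> 10 lines: fyotu lmpz zmv kco oew ukx qvgx yzpj raw cka
Final line count: 10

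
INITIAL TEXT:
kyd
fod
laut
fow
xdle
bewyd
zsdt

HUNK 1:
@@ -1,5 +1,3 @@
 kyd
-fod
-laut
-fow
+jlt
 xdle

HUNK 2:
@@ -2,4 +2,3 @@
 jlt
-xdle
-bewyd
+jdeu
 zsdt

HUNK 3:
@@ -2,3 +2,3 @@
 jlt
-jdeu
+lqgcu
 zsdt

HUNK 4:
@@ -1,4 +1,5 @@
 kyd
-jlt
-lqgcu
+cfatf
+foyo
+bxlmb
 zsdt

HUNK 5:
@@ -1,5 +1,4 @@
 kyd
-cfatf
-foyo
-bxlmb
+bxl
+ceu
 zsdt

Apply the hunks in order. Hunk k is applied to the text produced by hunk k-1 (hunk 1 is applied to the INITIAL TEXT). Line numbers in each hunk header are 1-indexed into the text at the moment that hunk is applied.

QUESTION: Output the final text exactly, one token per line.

Hunk 1: at line 1 remove [fod,laut,fow] add [jlt] -> 5 lines: kyd jlt xdle bewyd zsdt
Hunk 2: at line 2 remove [xdle,bewyd] add [jdeu] -> 4 lines: kyd jlt jdeu zsdt
Hunk 3: at line 2 remove [jdeu] add [lqgcu] -> 4 lines: kyd jlt lqgcu zsdt
Hunk 4: at line 1 remove [jlt,lqgcu] add [cfatf,foyo,bxlmb] -> 5 lines: kyd cfatf foyo bxlmb zsdt
Hunk 5: at line 1 remove [cfatf,foyo,bxlmb] add [bxl,ceu] -> 4 lines: kyd bxl ceu zsdt

Answer: kyd
bxl
ceu
zsdt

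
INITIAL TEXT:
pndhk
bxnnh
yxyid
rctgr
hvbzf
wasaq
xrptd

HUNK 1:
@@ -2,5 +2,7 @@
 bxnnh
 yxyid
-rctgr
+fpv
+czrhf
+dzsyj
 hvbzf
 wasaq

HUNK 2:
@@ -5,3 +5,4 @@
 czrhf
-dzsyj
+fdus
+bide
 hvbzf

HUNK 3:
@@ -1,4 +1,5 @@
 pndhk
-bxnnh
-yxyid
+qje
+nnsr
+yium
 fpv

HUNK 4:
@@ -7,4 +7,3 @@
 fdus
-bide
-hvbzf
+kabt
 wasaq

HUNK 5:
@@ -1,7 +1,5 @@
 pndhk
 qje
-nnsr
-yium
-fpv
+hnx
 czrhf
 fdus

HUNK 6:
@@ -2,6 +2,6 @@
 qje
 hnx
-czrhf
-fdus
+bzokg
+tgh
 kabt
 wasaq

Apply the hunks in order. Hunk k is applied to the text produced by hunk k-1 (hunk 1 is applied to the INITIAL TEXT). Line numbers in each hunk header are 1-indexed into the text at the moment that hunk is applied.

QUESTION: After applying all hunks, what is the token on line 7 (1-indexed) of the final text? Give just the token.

Hunk 1: at line 2 remove [rctgr] add [fpv,czrhf,dzsyj] -> 9 lines: pndhk bxnnh yxyid fpv czrhf dzsyj hvbzf wasaq xrptd
Hunk 2: at line 5 remove [dzsyj] add [fdus,bide] -> 10 lines: pndhk bxnnh yxyid fpv czrhf fdus bide hvbzf wasaq xrptd
Hunk 3: at line 1 remove [bxnnh,yxyid] add [qje,nnsr,yium] -> 11 lines: pndhk qje nnsr yium fpv czrhf fdus bide hvbzf wasaq xrptd
Hunk 4: at line 7 remove [bide,hvbzf] add [kabt] -> 10 lines: pndhk qje nnsr yium fpv czrhf fdus kabt wasaq xrptd
Hunk 5: at line 1 remove [nnsr,yium,fpv] add [hnx] -> 8 lines: pndhk qje hnx czrhf fdus kabt wasaq xrptd
Hunk 6: at line 2 remove [czrhf,fdus] add [bzokg,tgh] -> 8 lines: pndhk qje hnx bzokg tgh kabt wasaq xrptd
Final line 7: wasaq

Answer: wasaq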